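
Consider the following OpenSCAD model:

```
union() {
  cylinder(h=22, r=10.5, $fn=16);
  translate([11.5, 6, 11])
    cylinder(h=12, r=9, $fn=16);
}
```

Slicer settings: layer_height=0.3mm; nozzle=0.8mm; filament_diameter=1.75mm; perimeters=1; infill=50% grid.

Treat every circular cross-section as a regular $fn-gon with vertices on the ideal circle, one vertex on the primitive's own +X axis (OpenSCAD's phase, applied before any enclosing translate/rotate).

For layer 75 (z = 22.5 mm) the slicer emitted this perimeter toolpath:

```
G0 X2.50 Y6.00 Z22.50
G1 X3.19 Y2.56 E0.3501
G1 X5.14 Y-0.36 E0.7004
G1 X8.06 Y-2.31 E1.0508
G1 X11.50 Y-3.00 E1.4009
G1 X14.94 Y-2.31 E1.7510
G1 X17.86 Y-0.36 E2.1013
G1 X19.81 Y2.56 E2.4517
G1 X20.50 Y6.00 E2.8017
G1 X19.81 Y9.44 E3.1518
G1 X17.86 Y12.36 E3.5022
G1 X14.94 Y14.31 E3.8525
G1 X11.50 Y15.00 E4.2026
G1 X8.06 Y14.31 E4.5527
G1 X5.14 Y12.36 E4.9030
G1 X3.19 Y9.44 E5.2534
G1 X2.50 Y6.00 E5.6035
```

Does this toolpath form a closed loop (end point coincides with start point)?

Start point (G0): (2.50, 6.00). End point (last G1): the path returns to the start — closed.

yes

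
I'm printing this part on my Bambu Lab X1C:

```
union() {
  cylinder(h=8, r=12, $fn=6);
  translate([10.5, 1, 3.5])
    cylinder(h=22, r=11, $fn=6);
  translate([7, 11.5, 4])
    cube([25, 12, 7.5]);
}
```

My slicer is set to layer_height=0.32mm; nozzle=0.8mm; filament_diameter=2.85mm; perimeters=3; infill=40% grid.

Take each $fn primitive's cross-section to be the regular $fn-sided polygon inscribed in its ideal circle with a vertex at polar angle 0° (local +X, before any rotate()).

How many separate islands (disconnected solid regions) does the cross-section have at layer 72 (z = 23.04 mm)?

At z = 23.04 mm: the cylinder is absent (z outside [0, 8]); the r=11 cylinder at (10.5, 1) gives a regular 6-gon of circumradius 11 (constant along its height); the cube at (7, 11.5) is not intersected at this z (z outside [4, 11.5]); Combining (union): only the r=11 cylinder at (10.5, 1) is present, so the union is just that shape — 1 connected region. Overall, the cross-section is a single solid region. Island count = 1.

1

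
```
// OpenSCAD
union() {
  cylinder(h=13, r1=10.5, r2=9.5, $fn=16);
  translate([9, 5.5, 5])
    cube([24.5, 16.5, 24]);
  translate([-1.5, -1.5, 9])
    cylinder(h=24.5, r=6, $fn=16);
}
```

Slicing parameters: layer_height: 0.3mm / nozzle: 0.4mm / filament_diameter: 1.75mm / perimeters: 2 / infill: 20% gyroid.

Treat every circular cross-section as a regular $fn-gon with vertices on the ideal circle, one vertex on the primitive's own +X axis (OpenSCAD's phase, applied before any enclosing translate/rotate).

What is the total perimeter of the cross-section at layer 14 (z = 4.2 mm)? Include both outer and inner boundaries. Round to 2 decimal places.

63.53 mm

At z = 4.2 mm: the cone contributes a regular 16-gon of circumradius 10.177 (interpolated between r1=10.5 and r2=9.5 at t=0.323) (perimeter = 2·16·10.177·sin(180°/16) = 63.53 mm); the cube at (9, 5.5) is not intersected at this z (z outside [5, 29]); the cylinder at (-1.5, -1.5) is absent (z outside [9, 33.5]); Merging all regions: only the cone is present, so the union is just that shape — boundary = 63.53 mm. Overall, the cross-section is a single solid region. Total boundary length (outer) = 63.53 mm.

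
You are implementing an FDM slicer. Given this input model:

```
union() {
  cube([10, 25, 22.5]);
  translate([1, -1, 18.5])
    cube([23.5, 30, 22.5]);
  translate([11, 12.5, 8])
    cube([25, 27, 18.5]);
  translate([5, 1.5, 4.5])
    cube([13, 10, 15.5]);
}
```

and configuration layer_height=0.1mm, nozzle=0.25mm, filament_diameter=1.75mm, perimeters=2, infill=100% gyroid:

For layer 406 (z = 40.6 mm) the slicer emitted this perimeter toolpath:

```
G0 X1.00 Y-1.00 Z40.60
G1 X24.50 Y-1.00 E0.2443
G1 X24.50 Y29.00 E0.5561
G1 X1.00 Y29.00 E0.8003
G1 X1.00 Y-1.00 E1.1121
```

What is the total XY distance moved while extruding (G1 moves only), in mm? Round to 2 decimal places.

Sum the Euclidean lengths of each G1 segment: total = 107.00 mm.

107.00 mm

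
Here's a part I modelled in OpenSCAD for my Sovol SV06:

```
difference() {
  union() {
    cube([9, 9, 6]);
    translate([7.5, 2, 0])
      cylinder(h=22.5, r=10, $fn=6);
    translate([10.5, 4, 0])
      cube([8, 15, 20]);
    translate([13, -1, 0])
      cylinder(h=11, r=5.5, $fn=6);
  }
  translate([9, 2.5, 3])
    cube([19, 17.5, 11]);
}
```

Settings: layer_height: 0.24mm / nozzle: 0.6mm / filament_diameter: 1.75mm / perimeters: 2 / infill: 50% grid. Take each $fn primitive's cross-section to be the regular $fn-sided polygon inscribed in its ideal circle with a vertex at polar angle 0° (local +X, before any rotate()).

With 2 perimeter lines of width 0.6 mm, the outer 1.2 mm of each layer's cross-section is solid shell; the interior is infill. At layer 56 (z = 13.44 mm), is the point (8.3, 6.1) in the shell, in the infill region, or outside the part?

At z = 13.44 mm: the cube is absent (z outside [0, 6]); the cylinder at (7.5, 2): section is a regular 6-gon, circumradius r=10; the 8×15 cube at (10.5, 4) contributes its full rectangle; the cylinder at (13, -1) does not reach this height (z outside [0, 11]); Combining (union): the regions partially overlap (shared area 26.13 mm²), so overlapping operands fuse into one piece — 1 connected region; the cube at (9, 2.5) is present — its section is the full 19×17.5 rectangle; Subtracting the remaining from the first: starting from that combined region, the 19×17.5 cube at (9, 2.5) partially overlaps it — only the 141.66 mm² overlap (of its 332.50 mm²) is removed, clipping the outline — 1 connected region. Overall, the cross-section is a single solid region. The nearest boundary edge runs (9.00, 10.66)→(9.00, 2.50); distance from the point to it = 0.70 mm. The point is inside the cross-section, 0.70 mm from the nearest boundary — within the 1.2 mm shell band (2 × 0.6).

shell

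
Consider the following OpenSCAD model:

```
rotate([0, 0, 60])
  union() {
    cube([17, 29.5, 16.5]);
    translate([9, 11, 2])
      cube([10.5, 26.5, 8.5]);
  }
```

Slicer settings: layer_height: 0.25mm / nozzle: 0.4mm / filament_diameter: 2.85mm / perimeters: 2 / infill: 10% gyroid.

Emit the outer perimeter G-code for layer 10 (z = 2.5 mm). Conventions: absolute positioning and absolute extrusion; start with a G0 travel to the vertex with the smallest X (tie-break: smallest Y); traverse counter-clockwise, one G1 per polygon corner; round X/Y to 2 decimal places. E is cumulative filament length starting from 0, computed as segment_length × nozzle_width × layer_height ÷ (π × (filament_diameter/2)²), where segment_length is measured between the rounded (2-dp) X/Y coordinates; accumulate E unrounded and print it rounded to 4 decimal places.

G0 X-27.98 Y26.54 Z2.50
G1 X-21.05 Y22.54 E0.1254
G1 X-25.55 Y14.75 E0.2664
G1 X0.00 Y0.00 E0.7289
G1 X8.50 Y14.72 E0.9954
G1 X-1.03 Y20.22 E1.1678
G1 X0.22 Y22.39 E1.2071
G1 X-22.73 Y35.64 E1.6225
G1 X-27.98 Y26.54 E1.7872

At z = 2.5 mm: the cube is present — its section is the full 17×29.5 rectangle; the cube at (9, 11) is present — its section is the full 10.5×26.5 rectangle; Taking the union: the regions partially overlap (shared area 148.00 mm²), so overlapping operands fuse into one piece — 1 connected region; (whole slice rotated 60° about Z — lengths, areas and connectivity unchanged). The outline is a single polygon with 8 vertices. Extrusion per mm of travel: 0.4 × 0.25 / (π × 1.425²) = 0.015675. Accumulating E over each segment gives final E = 1.7872.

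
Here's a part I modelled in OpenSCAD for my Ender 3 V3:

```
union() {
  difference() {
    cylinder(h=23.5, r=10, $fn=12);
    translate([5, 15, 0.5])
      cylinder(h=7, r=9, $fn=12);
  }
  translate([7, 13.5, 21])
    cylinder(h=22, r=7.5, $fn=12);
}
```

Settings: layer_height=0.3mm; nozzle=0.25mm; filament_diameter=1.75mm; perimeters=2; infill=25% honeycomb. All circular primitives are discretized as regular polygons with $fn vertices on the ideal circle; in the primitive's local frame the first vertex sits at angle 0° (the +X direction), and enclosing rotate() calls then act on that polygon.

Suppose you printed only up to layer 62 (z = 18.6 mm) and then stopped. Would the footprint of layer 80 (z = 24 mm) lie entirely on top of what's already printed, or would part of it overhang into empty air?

part overhangs

Compare the two slices. At z = 18.6: the r=10 cylinder contributes a regular 12-gon of circumradius 10 (area = (12/2)·10.000²·sin(360°/12) = 300.00 mm²); the cylinder at (5, 15) is not intersected at this z (z outside [0.5, 7.5]); Taking the first minus the rest: none of the subtracted shapes is present at this height, so the r=10 cylinder is unchanged — area = 300.00 mm²; the cylinder at (7, 13.5) is not intersected at this z (z outside [21, 43]); Merging all regions: only that combined region is present, so the union is just that shape — area = 300.00 mm². At z = 24: the cylinder is not intersected at this z (z outside [0, 23.5]); the cylinder at (5, 15) does not reach this height (z outside [0.5, 7.5]); Taking the first minus the rest: the first operand is absent here, so nothing remains; the r=7.5 cylinder at (7, 13.5) contributes a regular 12-gon of circumradius 7.5 (area = (12/2)·7.500²·sin(360°/12) = 168.75 mm²); Merging all regions: only the r=7.5 cylinder at (7, 13.5) is present, so the union is just that shape — area = 168.75 mm². Checking containment: at z = 24 the cross-section extends beyond the z = 18.6 cross-section by about 159.00 mm².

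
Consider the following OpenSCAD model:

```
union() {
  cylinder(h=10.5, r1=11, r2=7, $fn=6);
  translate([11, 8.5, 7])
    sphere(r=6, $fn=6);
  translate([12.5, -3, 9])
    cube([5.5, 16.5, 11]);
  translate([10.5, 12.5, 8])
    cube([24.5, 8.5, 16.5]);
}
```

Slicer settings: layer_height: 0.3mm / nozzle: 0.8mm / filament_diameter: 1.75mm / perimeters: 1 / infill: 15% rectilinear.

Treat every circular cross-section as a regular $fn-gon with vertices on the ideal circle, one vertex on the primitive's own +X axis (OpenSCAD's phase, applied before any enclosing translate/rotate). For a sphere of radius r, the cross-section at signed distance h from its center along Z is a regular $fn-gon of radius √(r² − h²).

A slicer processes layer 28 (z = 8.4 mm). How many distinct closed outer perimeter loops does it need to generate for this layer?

2

At z = 8.4 mm: the cone: at t=0.800 of its height the radius interpolates to r₁+(r₂−r₁)t = 7.800, giving a regular 6-gon of that circumradius; the sphere at (11, 8.5): section is a regular 6-gon, circumradius = √(r²−h²) = √(6²−1.4²) = 5.834; the cube at (12.5, -3) does not reach this height (z outside [9, 20]); the 24.5×8.5 cube at (10.5, 12.5) contributes its full rectangle; Merging all regions: the regions partially overlap (shared area 3.92 mm²), so overlapping operands fuse into one piece — 2 connected regions. The result has 2 disconnected regions.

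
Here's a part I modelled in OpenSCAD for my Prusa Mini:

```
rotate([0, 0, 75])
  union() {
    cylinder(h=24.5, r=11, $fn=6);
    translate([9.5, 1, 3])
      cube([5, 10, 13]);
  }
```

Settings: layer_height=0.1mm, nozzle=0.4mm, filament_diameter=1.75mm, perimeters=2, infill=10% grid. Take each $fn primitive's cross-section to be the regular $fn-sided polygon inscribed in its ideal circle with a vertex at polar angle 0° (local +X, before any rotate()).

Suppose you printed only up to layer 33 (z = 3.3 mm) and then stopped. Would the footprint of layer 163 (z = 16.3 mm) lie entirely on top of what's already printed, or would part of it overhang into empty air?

Compare the two slices. At z = 3.3: the r=11 cylinder contributes a regular 6-gon of circumradius 11 (area = (6/2)·11.000²·sin(360°/6) = 314.37 mm²); the 5×10 cube at (9.5, 1) contributes its full rectangle (area 50.00 mm²); Merging all regions: the regions partially overlap — summed areas 364.37 mm² minus the doubly-counted overlap 0.74 mm² gives 363.63 mm² — area = 363.63 mm²; (rotated 75° about Z; rotation is an isometry so areas/perimeters/island counts are preserved). At z = 16.3: the r=11 cylinder gives a regular 6-gon of circumradius 11 (constant along its height) (area = (6/2)·11.000²·sin(360°/6) = 314.37 mm²); the cube at (9.5, 1) does not reach this height (z outside [3, 16]); Taking the union: only the r=11 cylinder is present, so the union is just that shape — area = 314.37 mm²; (whole slice rotated 75° about Z — lengths, areas and connectivity unchanged). Checking containment: the cross-section at z = 16.3 is a subset of the cross-section at z = 3.3.

entirely on top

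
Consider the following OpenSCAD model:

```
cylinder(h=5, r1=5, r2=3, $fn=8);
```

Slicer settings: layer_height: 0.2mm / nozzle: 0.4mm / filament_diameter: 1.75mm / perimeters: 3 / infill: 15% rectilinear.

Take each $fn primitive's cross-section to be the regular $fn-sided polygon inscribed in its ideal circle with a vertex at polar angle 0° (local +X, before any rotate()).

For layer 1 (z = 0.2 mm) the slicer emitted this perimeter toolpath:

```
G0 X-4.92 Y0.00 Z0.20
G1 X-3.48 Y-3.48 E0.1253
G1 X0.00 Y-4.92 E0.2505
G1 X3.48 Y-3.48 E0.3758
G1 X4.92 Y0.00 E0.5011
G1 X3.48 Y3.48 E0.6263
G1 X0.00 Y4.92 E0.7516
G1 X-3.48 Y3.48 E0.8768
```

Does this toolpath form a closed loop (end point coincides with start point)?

Start point (G0): (-4.92, 0.00). End point (last G1): the path does not return to the start — open.

no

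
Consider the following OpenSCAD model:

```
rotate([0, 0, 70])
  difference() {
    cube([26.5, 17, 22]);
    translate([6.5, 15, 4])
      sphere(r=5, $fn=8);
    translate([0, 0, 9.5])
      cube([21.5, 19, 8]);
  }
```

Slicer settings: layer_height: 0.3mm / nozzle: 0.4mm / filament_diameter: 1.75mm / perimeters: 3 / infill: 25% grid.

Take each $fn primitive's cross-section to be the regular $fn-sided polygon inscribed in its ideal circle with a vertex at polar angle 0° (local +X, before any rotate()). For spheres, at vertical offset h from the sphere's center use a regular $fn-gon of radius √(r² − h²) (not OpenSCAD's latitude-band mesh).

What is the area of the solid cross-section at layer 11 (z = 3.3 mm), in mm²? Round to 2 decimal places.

397.69 mm²

At z = 3.3 mm: the cube is present — its section is the full 26.5×17 rectangle (area 450.50 mm²); the r=5 sphere at (6.5, 15) contributes a regular 8-gon of circumradius √(5²−0.7²) = 4.951 (area = (8/2)·4.951²·sin(360°/8) = 69.32 mm²); the cube is absent (z outside [9.5, 17.5]); After the difference (first − rest): starting from the 26.5×17 cube (450.50 mm²), the r=5 sphere at (6.5, 15) partially overlaps it — only the 52.81 mm² overlap (of its 69.32 mm²) is removed, clipping the outline — area = 397.69 mm²; (whole slice rotated 70° about Z — lengths, areas and connectivity unchanged). Overall, the cross-section is a single solid region. Net area = 397.69 mm².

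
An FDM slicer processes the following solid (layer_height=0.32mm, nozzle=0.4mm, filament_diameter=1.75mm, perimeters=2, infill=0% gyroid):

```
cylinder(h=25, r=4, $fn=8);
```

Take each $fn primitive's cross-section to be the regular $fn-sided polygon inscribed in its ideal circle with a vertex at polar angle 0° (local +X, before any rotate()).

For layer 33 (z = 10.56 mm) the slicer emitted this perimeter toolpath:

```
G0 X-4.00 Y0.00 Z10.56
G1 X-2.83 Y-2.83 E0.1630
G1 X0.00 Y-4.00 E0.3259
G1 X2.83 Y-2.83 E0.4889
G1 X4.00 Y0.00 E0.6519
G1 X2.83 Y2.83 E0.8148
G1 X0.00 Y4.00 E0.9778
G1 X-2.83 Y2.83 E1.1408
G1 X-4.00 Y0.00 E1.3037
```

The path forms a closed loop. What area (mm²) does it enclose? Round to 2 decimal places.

45.28 mm²

Apply the shoelace formula to the sequence of (X, Y) vertices; enclosed area = 45.28 mm².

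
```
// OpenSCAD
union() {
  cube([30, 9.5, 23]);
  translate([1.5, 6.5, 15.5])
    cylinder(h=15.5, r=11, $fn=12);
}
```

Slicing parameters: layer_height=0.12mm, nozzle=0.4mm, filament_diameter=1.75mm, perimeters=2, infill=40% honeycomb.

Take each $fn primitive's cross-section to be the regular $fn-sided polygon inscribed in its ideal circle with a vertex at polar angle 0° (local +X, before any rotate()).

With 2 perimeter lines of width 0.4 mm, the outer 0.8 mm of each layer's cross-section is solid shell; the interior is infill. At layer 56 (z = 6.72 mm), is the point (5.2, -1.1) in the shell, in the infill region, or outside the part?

outside

At z = 6.72 mm: the 30×9.5 cube contributes its full rectangle; the cylinder at (1.5, 6.5) is not intersected at this z (z outside [15.5, 31]); Merging all regions: only the 30×9.5 cube is present, so the union is just that shape — 1 connected region. Overall, the cross-section is a single solid region. The nearest boundary edge runs (0.00, 0.00)→(30.00, 0.00); distance from the point to it = 1.10 mm. The point is not inside any of the regions above, so it lies outside the cross-section (1.10 mm from the nearest boundary).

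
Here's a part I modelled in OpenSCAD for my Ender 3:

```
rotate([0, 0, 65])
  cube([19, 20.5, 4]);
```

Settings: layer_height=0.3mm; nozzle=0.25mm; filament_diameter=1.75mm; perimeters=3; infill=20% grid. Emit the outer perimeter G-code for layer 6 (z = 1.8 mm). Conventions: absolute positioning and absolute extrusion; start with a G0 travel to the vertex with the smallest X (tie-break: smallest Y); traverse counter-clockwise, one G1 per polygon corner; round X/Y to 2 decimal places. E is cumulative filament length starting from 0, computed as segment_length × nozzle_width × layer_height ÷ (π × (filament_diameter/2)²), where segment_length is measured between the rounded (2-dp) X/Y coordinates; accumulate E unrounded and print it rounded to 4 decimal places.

At z = 1.8 mm: the 19×20.5 cube contributes its full rectangle; (whole slice rotated 65° about Z — lengths, areas and connectivity unchanged). The outline is a single polygon with 4 vertices. Extrusion per mm of travel: 0.25 × 0.3 / (π × 0.875²) = 0.031181. Accumulating E over each segment gives final E = 2.4633.

G0 X-18.58 Y8.66 Z1.80
G1 X0.00 Y0.00 E0.6392
G1 X8.03 Y17.22 E1.2316
G1 X-10.55 Y25.88 E1.8708
G1 X-18.58 Y8.66 E2.4633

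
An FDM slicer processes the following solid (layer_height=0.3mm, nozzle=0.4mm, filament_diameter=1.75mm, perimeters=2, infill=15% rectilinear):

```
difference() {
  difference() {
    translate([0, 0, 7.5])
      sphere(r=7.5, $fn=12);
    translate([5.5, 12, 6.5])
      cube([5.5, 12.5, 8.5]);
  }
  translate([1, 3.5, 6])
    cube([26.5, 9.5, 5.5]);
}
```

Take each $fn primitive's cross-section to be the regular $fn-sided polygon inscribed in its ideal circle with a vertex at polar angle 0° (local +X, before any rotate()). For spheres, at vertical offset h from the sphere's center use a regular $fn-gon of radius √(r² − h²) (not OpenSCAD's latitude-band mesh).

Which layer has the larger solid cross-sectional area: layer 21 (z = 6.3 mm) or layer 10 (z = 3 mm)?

Layer 21 (z = 6.3): the r=7.5 sphere slices to a regular 12-gon of circumradius 7.403 (√(r²−h²) with h=1.2 from center) (area = (12/2)·7.403²·sin(360°/12) = 164.43 mm²); the cube at (5.5, 12) is absent (z outside [6.5, 15]); After the difference (first − rest): none of the subtracted shapes is present at this height, so the r=7.5 sphere is unchanged — area = 164.43 mm²; the 26.5×9.5 cube at (1, 3.5) contributes its full rectangle (area 251.75 mm²); Taking the first minus the rest: starting from the result so far (164.43 mm²), the 26.5×9.5 cube at (1, 3.5) partially overlaps it — only the 13.07 mm² overlap (of its 251.75 mm²) is removed, clipping the outline — area = 151.36 mm². So its area = 151.36 mm². Layer 10 (z = 3): the r=7.5 sphere contributes a regular 12-gon of circumradius √(7.5²−4.5²) = 6.000 (area = (12/2)·6.000²·sin(360°/12) = 108.00 mm²); the cube at (5.5, 12) is absent (z outside [6.5, 15]); After the difference (first − rest): none of the subtracted shapes is present at this height, so the r=7.5 sphere is unchanged — area = 108.00 mm²; the cube at (1, 3.5) is not intersected at this z (z outside [6, 11.5]); Taking the first minus the rest: none of the subtracted shapes is present at this height, so the result so far is unchanged — area = 108.00 mm². So its area = 108.00 mm². Layer 21 is larger (151.36 vs 108.00 mm²).

layer 21 (z = 6.3 mm)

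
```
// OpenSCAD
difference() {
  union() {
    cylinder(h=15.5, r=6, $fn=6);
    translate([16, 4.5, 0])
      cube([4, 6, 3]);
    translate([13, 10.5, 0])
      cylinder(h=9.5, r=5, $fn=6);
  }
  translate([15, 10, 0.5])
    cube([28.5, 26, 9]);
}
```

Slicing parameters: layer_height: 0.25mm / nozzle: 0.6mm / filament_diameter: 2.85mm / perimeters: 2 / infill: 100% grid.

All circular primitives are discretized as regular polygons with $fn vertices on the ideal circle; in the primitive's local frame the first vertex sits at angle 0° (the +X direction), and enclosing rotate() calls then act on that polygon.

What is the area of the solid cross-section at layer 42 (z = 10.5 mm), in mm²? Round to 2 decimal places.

At z = 10.5 mm: the r=6 cylinder contributes a regular 6-gon of circumradius 6 (area = (6/2)·6.000²·sin(360°/6) = 93.53 mm²); the cube at (16, 4.5) is absent (z outside [0, 3]); the cylinder at (13, 10.5) does not reach this height (z outside [0, 9.5]); Combining (union): only the r=6 cylinder is present, so the union is just that shape — area = 93.53 mm²; the cube at (15, 10) is not intersected at this z (z outside [0.5, 9.5]); Subtracting the remaining from the first: none of the subtracted shapes is present at this height, so that combined region is unchanged — area = 93.53 mm². Overall, the cross-section is a single solid region. Net area = 93.53 mm².

93.53 mm²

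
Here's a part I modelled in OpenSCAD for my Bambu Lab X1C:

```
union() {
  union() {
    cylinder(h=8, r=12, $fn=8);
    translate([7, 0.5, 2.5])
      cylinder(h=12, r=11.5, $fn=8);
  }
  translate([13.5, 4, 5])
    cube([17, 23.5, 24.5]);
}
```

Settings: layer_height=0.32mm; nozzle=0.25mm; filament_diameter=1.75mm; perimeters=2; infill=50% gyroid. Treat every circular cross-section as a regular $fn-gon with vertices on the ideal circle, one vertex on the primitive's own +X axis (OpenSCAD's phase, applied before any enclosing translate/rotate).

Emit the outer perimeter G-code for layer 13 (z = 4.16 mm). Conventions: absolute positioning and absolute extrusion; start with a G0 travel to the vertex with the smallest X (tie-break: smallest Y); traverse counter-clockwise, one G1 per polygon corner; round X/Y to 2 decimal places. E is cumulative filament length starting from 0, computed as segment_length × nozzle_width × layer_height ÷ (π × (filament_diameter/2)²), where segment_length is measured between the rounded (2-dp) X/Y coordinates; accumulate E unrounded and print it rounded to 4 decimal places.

G0 X-12.00 Y0.00 Z4.16
G1 X-8.49 Y-8.49 E0.3056
G1 X0.00 Y-12.00 E0.6111
G1 X4.71 Y-10.05 E0.7807
G1 X7.00 Y-11.00 E0.8631
G1 X15.13 Y-7.63 E1.1558
G1 X18.50 Y0.50 E1.4486
G1 X15.13 Y8.63 E1.7413
G1 X7.00 Y12.00 E2.0340
G1 X3.50 Y10.55 E2.1600
G1 X0.00 Y12.00 E2.2860
G1 X-8.49 Y8.49 E2.5916
G1 X-12.00 Y0.00 E2.8971

At z = 4.16 mm: the cylinder: section is a regular 8-gon, circumradius r=12; the cylinder at (7, 0.5): section is a regular 8-gon, circumradius r=11.5; Taking the union: the regions partially overlap (shared area 235.72 mm²), so overlapping operands fuse into one piece — 1 connected region; the cube at (13.5, 4) is absent (z outside [5, 29.5]); Merging all regions: only that combined region is present, so the union is just that shape — 1 connected region. The outline is a single polygon with 12 vertices. Extrusion per mm of travel: 0.25 × 0.32 / (π × 0.875²) = 0.033260. Accumulating E over each segment gives final E = 2.8971.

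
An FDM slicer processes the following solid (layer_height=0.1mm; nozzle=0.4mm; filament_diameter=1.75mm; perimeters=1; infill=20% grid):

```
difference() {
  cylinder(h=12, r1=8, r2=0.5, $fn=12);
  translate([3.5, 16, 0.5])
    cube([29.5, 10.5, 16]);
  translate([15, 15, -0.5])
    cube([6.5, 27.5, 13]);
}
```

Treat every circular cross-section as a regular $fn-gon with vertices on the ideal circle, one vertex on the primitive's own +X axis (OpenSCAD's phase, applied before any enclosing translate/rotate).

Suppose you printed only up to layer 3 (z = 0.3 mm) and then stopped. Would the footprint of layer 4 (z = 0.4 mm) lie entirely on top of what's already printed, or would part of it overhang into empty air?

Compare the two slices. At z = 0.3: the cone: at t=0.025 of its height the radius interpolates to r₁+(r₂−r₁)t = 7.812, giving a regular 12-gon of that circumradius (area = (12/2)·7.812²·sin(360°/12) = 183.11 mm²); the cube at (3.5, 16) does not reach this height (z outside [0.5, 16.5]); the cube at (15, 15) (footprint 6.5×27.5) is included at this height (area 178.75 mm²); Taking the first minus the rest: starting from the cone (183.11 mm²), the 6.5×27.5 cube at (15, 15) misses the remaining region (no effect) — area = 183.11 mm². At z = 0.4: the cone contributes a regular 12-gon of circumradius 7.750 (interpolated between r1=8 and r2=0.5 at t=0.033) (area = (12/2)·7.750²·sin(360°/12) = 180.19 mm²); the cube at (3.5, 16) is absent (z outside [0.5, 16.5]); the cube at (15, 15) is present — its section is the full 6.5×27.5 rectangle (area 178.75 mm²); Subtracting the remaining from the first: starting from the cone (180.19 mm²), the 6.5×27.5 cube at (15, 15) misses the remaining region (no effect) — area = 180.19 mm². Checking containment: the cross-section at z = 0.4 is a subset of the cross-section at z = 0.3.

entirely on top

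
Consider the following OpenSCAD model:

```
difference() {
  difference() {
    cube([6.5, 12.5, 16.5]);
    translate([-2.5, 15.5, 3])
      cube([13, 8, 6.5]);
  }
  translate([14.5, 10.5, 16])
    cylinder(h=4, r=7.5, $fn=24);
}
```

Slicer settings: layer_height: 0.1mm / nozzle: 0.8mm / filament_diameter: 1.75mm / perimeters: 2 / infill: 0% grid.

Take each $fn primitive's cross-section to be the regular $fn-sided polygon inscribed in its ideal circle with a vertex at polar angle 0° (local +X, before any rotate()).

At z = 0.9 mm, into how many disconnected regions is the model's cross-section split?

1

At z = 0.9 mm: the cube is present — its section is the full 6.5×12.5 rectangle; the cube at (-2.5, 15.5) is absent (z outside [3, 9.5]); Taking the first minus the rest: none of the subtracted shapes is present at this height, so the 6.5×12.5 cube is unchanged — 1 connected region; the cylinder at (14.5, 10.5) does not reach this height (z outside [16, 20]); After the difference (first − rest): none of the subtracted shapes is present at this height, so the result so far is unchanged — 1 connected region. The result has 1 disconnected region.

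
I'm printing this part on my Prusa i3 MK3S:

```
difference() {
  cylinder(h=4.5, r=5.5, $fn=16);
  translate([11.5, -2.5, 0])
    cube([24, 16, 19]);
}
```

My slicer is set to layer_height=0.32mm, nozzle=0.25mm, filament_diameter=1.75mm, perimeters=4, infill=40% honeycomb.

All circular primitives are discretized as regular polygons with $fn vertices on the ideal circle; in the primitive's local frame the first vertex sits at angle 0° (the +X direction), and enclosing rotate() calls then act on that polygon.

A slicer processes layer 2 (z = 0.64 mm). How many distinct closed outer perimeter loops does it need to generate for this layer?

At z = 0.64 mm: the r=5.5 cylinder contributes a regular 16-gon of circumradius 5.5; the 24×16 cube at (11.5, -2.5) contributes its full rectangle; After the difference (first − rest): starting from the r=5.5 cylinder, the 24×16 cube at (11.5, -2.5) misses the remaining region (no effect) — 1 connected region. The result has 1 disconnected region.

1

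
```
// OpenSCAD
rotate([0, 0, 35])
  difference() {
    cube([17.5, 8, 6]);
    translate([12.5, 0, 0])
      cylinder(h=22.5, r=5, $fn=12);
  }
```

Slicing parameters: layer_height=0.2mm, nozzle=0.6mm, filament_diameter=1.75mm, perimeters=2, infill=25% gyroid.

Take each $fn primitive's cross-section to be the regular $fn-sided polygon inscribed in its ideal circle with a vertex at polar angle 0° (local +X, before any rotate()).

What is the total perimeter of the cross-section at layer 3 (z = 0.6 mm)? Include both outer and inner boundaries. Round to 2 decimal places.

At z = 0.6 mm: the cube (footprint 17.5×8) is included at this height (perimeter 51.00 mm); the r=5 cylinder at (12.5, 0) gives a regular 12-gon of circumradius 5 (constant along its height) (perimeter = 2·12·5.000·sin(180°/12) = 31.06 mm); Taking the first minus the rest: starting from the 17.5×8 cube, the r=5 cylinder at (12.5, 0) partially overlaps it — only the 37.50 mm² overlap (of its 75.00 mm²) is removed, clipping the outline — boundary = 56.53 mm; (rotated 35° about Z; rotation is an isometry so areas/perimeters/island counts are preserved). Overall, the cross-section is a single solid region. Total boundary length (outer) = 56.53 mm.

56.53 mm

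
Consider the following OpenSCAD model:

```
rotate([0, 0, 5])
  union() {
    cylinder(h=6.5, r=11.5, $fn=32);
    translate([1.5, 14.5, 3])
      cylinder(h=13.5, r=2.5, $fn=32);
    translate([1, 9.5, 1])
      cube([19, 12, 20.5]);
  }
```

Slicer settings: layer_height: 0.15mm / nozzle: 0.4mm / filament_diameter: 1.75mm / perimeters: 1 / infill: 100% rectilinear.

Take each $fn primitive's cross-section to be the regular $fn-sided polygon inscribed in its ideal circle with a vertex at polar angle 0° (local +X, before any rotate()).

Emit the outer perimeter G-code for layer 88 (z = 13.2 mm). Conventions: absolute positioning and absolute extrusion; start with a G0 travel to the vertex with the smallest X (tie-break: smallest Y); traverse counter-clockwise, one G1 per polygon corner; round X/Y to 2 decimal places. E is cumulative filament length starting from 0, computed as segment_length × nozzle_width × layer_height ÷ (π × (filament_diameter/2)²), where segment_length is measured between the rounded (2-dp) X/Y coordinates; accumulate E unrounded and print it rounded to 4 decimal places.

At z = 13.2 mm: the cylinder does not reach this height (z outside [0, 6.5]); the r=2.5 cylinder at (1.5, 14.5) gives a regular 32-gon of circumradius 2.5 (constant along its height); the cube at (1, 9.5) (footprint 19×12) is included at this height; Taking the union: the regions partially overlap (shared area 12.23 mm²), so overlapping operands fuse into one piece — 1 connected region; (whole slice rotated 5° about Z — lengths, areas and connectivity unchanged). The outline is a single polygon with 19 vertices. Extrusion per mm of travel: 0.4 × 0.15 / (π × 0.875²) = 0.024945. Accumulating E over each segment gives final E = 1.5952.

G0 X-2.26 Y14.36 Z13.20
G1 X-2.17 Y13.88 E0.0122
G1 X-1.99 Y13.42 E0.0245
G1 X-1.72 Y13.01 E0.0368
G1 X-1.38 Y12.66 E0.0489
G1 X-0.97 Y12.38 E0.0613
G1 X-0.52 Y12.19 E0.0735
G1 X-0.05 Y12.09 E0.0855
G1 X0.17 Y9.55 E0.1491
G1 X19.10 Y11.21 E0.6231
G1 X18.05 Y23.16 E0.9223
G1 X-0.88 Y21.51 E1.3963
G1 X-0.48 Y16.97 E1.5100
G1 X-0.92 Y16.79 E1.5219
G1 X-1.33 Y16.53 E1.5340
G1 X-1.68 Y16.18 E1.5463
G1 X-1.96 Y15.78 E1.5585
G1 X-2.15 Y15.33 E1.5707
G1 X-2.25 Y14.85 E1.5829
G1 X-2.26 Y14.36 E1.5952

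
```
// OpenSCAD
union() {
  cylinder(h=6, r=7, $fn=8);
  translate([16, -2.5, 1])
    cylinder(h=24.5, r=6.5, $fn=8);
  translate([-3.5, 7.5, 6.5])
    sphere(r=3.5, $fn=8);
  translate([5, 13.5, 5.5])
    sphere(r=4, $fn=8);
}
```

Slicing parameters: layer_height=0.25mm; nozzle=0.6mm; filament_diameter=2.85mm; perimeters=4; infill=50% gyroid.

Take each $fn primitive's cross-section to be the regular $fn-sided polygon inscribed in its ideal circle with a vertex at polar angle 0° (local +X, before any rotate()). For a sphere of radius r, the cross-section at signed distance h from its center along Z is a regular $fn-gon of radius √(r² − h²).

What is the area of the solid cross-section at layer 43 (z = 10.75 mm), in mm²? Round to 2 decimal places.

At z = 10.75 mm: the cylinder is not intersected at this z (z outside [0, 6]); the r=6.5 cylinder at (16, -2.5) gives a regular 8-gon of circumradius 6.5 (constant along its height) (area = (8/2)·6.500²·sin(360°/8) = 119.50 mm²); the sphere at (-3.5, 7.5) is not intersected at this z (|z−center|=4.250 > r=3.5); the sphere at (5, 13.5) is absent (|z−center|=5.250 > r=4); Merging all regions: only the r=6.5 cylinder at (16, -2.5) is present, so the union is just that shape — area = 119.50 mm². Overall, the cross-section is a single solid region. Net area = 119.50 mm².

119.50 mm²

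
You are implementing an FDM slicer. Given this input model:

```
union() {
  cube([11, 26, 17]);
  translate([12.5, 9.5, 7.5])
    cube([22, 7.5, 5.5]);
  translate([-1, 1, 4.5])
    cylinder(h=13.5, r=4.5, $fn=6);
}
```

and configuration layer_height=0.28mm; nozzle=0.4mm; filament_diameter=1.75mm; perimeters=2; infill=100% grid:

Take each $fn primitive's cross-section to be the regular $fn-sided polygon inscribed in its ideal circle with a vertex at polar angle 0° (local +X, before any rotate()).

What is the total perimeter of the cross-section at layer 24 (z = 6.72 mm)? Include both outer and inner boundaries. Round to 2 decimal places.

At z = 6.72 mm: the cube is present — its section is the full 11×26 rectangle (perimeter 74.00 mm); the cube at (12.5, 9.5) does not reach this height (z outside [7.5, 13]); the cylinder at (-1, 1): section is a regular 6-gon, circumradius r=4.5 (perimeter = 2·6·4.500·sin(180°/6) = 27.00 mm); Merging all regions: the regions partially overlap (shared area 12.47 mm²), so the edge portions inside another operand are dropped and the merged outline is re-measured after clipping — boundary = 86.28 mm. Overall, the cross-section is a single solid region. Total boundary length (outer) = 86.28 mm.

86.28 mm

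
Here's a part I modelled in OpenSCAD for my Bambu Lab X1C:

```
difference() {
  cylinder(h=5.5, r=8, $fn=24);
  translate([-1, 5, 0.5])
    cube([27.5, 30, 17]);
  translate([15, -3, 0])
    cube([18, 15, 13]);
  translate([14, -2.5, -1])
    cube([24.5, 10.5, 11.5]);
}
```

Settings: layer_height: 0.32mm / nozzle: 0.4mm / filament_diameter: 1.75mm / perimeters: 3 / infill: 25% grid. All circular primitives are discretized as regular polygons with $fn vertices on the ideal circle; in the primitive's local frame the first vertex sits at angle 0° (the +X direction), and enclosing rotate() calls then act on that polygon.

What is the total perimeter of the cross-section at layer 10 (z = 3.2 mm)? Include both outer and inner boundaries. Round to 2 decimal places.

52.05 mm

At z = 3.2 mm: the cylinder: section is a regular 24-gon, circumradius r=8 (perimeter = 2·24·8.000·sin(180°/24) = 50.12 mm); the 27.5×30 cube at (-1, 5) contributes its full rectangle (perimeter 115.00 mm); the 18×15 cube at (15, -3) contributes its full rectangle (perimeter 66.00 mm); the 24.5×10.5 cube at (14, -2.5) contributes its full rectangle (perimeter 70.00 mm); Subtracting the remaining from the first: starting from the r=8 cylinder, the 27.5×30 cube at (-1, 5) partially overlaps it — only the 15.66 mm² overlap (of its 825.00 mm²) is removed, clipping the outline; the 18×15 cube at (15, -3) misses the remaining region (no effect); the 24.5×10.5 cube at (14, -2.5) misses the remaining region (no effect) — boundary = 52.05 mm. Overall, the cross-section is a single solid region. Total boundary length (outer) = 52.05 mm.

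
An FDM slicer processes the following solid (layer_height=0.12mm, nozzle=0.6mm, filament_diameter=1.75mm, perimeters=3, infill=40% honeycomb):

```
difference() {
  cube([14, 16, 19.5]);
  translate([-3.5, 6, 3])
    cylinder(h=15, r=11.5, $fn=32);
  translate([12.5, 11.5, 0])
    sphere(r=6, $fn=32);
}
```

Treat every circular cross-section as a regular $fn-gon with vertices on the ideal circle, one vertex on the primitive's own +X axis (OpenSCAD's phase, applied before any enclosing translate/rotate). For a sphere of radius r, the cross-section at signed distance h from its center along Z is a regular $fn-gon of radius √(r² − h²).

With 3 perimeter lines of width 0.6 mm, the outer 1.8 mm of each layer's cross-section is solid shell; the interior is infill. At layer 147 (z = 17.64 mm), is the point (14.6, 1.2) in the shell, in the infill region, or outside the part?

At z = 17.64 mm: the 14×16 cube contributes its full rectangle; the cylinder at (-3.5, 6): section is a regular 32-gon, circumradius r=11.5; the sphere at (12.5, 11.5) is not intersected at this z (|z−center|=17.640 > r=6); After the difference (first − rest): starting from the 14×16 cube, the r=11.5 cylinder at (-3.5, 6) partially overlaps it — only the 107.15 mm² overlap (of its 412.81 mm²) is removed, clipping the outline — 1 connected region. Overall, the cross-section is a single solid region. The nearest boundary edge runs (14.00, 16.00)→(14.00, 0.00); distance from the point to it = 0.60 mm. The point is not inside any of the regions above, so it lies outside the cross-section (0.60 mm from the nearest boundary).

outside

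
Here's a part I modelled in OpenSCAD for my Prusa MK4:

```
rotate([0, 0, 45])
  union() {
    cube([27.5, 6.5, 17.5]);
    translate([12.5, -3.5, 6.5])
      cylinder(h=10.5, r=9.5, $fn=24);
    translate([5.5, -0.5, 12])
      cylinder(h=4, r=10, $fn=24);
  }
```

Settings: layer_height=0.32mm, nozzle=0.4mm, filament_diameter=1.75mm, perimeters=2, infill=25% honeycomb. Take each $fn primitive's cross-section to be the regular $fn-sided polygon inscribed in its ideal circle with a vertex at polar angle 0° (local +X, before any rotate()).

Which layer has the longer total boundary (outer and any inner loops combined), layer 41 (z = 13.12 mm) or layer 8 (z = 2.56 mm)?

layer 41 (z = 13.12 mm)

Layer 41 (z = 13.12): the cube (footprint 27.5×6.5) is included at this height (perimeter 68.00 mm); the cylinder at (12.5, -3.5): section is a regular 24-gon, circumradius r=9.5 (perimeter = 2·24·9.500·sin(180°/24) = 59.52 mm); the r=10 cylinder at (5.5, -0.5) contributes a regular 24-gon of circumradius 10 (perimeter = 2·24·10.000·sin(180°/24) = 62.65 mm); Taking the union: the regions partially overlap (shared area 270.54 mm²), so the edge portions inside another operand are dropped and the merged outline is re-measured after clipping — boundary = 93.02 mm; (whole slice rotated 45° about Z — lengths, areas and connectivity unchanged). So its perimeter = 93.02 mm. Layer 8 (z = 2.56): the 27.5×6.5 cube contributes its full rectangle (perimeter 68.00 mm); the cylinder at (12.5, -3.5) is absent (z outside [6.5, 17]); the cylinder at (5.5, -0.5) is absent (z outside [12, 16]); Taking the union: only the 27.5×6.5 cube is present, so the union is just that shape — boundary = 68.00 mm; (rotated 45° about Z; rotation is an isometry so areas/perimeters/island counts are preserved). So its perimeter = 68.00 mm. Layer 41 is larger (93.02 vs 68.00 mm).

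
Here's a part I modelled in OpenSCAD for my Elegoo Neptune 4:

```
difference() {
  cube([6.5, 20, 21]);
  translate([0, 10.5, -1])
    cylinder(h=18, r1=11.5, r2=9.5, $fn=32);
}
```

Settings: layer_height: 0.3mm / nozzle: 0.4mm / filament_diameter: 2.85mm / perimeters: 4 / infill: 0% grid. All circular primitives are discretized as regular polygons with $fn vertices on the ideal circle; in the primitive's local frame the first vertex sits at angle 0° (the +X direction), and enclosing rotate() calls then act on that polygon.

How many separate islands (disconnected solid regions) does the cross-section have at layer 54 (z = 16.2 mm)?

2

At z = 16.2 mm: the 6.5×20 cube contributes its full rectangle; the cone at (0, 10.5) (r1=11.5→r2=9.5) has section circumradius 9.589 here — a regular 32-gon; Taking the first minus the rest: starting from the 6.5×20 cube, the cone at (0, 10.5) partially overlaps it — only the 113.82 mm² overlap (of its 287.01 mm²) is removed, clipping the outline — 2 connected regions. Overall, the cross-section has 2 separate islands. Island count = 2.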